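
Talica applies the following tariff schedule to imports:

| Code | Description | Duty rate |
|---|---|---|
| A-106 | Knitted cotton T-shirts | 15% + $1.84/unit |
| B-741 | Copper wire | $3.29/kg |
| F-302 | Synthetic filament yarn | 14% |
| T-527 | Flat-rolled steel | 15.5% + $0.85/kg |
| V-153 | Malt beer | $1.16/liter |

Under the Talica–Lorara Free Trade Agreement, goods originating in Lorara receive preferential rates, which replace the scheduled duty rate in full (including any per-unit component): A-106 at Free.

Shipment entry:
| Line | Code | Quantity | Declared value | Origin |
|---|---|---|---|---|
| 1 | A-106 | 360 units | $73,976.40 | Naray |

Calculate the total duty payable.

$11,758.86

Line 1 (A-106, Naray, 360 units, $73,976.40):
Base rate for A-106 is 15% + $1.84/unit.
A-106 has an FTA preferential rate, but origin Naray is not Lorara; base rate stands.
Duty = $73,976.40 × 15% + 360 × $1.84 = $11,758.86.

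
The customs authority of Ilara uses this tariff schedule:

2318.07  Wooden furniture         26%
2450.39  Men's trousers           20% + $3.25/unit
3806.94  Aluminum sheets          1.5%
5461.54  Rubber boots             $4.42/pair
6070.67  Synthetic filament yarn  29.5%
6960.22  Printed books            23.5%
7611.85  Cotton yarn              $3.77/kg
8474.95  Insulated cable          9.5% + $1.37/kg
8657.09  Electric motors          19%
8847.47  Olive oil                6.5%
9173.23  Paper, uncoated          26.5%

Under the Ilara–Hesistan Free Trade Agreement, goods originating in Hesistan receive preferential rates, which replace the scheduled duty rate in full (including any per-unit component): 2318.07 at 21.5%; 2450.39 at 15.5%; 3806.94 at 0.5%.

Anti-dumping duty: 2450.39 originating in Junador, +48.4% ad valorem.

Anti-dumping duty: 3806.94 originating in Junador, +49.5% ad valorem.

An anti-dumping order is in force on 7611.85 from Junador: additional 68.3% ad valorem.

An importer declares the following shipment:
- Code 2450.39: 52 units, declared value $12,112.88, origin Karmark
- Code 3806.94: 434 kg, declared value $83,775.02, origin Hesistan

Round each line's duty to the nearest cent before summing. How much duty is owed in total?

Line 1 (2450.39, Karmark, 52 units, $12,112.88):
Base rate for 2450.39 is 20% + $3.25/unit.
2450.39 has an FTA preferential rate, but origin Karmark is not Hesistan; base rate stands.
The additional-duty order on 2450.39 targets Junador, not Karmark; it does not apply.
Duty = $12,112.88 × 20% + 52 × $3.25 = $2,591.58.
Line 2 (3806.94, Hesistan, 434 kg, $83,775.02):
Base rate for 3806.94 is 1.5%.
Origin Hesistan qualifies under the Ilara–Hesistan agreement and 3806.94 is covered: preferential rate 0.5% applies instead.
The additional-duty order on 3806.94 targets Junador, not Hesistan; it does not apply.
Duty = $83,775.02 × 0.5% = $418.88.
Total = $2,591.58 + $418.88 = $3,010.46.

$3,010.46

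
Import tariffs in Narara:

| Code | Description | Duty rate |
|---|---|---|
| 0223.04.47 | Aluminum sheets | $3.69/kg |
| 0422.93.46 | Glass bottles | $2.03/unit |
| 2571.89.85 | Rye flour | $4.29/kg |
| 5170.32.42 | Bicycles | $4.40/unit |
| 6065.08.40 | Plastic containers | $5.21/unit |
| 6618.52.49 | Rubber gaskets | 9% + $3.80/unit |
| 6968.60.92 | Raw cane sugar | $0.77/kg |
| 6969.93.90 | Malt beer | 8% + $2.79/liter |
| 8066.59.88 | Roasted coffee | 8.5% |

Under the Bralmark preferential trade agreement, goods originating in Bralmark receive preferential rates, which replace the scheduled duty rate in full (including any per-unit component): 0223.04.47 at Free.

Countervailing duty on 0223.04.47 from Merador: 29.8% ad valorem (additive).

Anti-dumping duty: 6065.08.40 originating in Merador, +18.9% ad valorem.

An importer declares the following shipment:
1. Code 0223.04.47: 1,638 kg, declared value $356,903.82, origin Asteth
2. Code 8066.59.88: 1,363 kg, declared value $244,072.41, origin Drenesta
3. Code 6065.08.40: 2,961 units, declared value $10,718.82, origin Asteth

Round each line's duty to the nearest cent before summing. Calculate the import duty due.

$42,217.18

Line 1 (0223.04.47, Asteth, 1,638 kg, $356,903.82):
Base rate for 0223.04.47 is $3.69/kg.
0223.04.47 has an FTA preferential rate, but origin Asteth is not Bralmark; base rate stands.
The additional-duty order on 0223.04.47 targets Merador, not Asteth; it does not apply.
Duty = 1,638 × $3.69 = $6,044.22.
Line 2 (8066.59.88, Drenesta, 1,363 kg, $244,072.41):
Base rate for 8066.59.88 is 8.5%.
Duty = $244,072.41 × 8.5% = $20,746.15.
Line 3 (6065.08.40, Asteth, 2,961 units, $10,718.82):
Base rate for 6065.08.40 is $5.21/unit.
The additional-duty order on 6065.08.40 targets Merador, not Asteth; it does not apply.
Duty = 2,961 × $5.21 = $15,426.81.
Total = $6,044.22 + $20,746.15 + $15,426.81 = $42,217.18.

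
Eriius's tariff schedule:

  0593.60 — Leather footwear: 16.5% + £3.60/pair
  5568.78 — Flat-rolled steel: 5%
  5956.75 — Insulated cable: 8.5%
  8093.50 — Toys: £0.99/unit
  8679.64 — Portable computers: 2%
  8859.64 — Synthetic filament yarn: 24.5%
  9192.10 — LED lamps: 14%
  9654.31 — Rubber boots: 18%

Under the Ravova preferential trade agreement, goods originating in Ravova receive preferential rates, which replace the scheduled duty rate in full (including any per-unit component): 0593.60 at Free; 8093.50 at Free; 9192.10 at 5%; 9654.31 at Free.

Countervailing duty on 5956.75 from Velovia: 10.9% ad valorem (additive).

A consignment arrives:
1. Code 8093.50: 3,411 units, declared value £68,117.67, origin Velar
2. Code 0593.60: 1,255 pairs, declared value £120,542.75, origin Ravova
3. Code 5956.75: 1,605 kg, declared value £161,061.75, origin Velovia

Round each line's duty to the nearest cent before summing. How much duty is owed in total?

£34,622.87

Line 1 (8093.50, Velar, 3,411 units, £68,117.67):
Base rate for 8093.50 is £0.99/unit.
8093.50 has an FTA preferential rate, but origin Velar is not Ravova; base rate stands.
Duty = 3,411 × £0.99 = £3,376.89.
Line 2 (0593.60, Ravova, 1,255 pairs, £120,542.75):
Base rate for 0593.60 is 16.5% + £3.60/pair.
Origin Ravova qualifies under the Eriius–Ravova agreement and 0593.60 is covered: preferential rate Free applies instead.
Duty = £120,542.75 × 0% = £0.00.
Line 3 (5956.75, Velovia, 1,605 kg, £161,061.75):
Base rate for 5956.75 is 8.5%.
Additional duty on 5956.75 from Velovia: +10.9%. Applied ad valorem rate: 8.5% + 10.9% = 19.4%.
Duty = £161,061.75 × 19.4% = £31,245.98.
Total = £3,376.89 + £0.00 + £31,245.98 = £34,622.87.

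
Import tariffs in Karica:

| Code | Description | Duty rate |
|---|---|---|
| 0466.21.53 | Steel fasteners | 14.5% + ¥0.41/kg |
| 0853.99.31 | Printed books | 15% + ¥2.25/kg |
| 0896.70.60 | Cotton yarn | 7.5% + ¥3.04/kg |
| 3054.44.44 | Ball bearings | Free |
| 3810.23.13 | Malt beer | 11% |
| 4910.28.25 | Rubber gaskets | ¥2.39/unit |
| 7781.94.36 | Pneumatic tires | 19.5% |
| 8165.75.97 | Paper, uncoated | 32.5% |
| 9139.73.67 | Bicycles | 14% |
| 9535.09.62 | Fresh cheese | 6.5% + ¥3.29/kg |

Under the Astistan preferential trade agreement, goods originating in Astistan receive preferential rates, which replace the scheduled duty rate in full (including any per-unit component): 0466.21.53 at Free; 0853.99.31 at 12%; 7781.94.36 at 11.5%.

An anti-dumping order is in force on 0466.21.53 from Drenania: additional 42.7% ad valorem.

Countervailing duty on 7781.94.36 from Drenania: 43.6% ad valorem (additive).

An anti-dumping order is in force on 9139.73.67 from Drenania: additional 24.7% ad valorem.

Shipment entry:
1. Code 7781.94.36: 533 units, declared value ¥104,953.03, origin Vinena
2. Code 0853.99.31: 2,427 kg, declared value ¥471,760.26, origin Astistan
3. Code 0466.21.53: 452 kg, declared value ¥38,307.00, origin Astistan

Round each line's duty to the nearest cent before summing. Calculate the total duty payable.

¥77,077.07

Line 1 (7781.94.36, Vinena, 533 units, ¥104,953.03):
Base rate for 7781.94.36 is 19.5%.
7781.94.36 has an FTA preferential rate, but origin Vinena is not Astistan; base rate stands.
The additional-duty order on 7781.94.36 targets Drenania, not Vinena; it does not apply.
Duty = ¥104,953.03 × 19.5% = ¥20,465.84.
Line 2 (0853.99.31, Astistan, 2,427 kg, ¥471,760.26):
Base rate for 0853.99.31 is 15% + ¥2.25/kg.
Origin Astistan qualifies under the Karica–Astistan agreement and 0853.99.31 is covered: preferential rate 12% applies instead.
Duty = ¥471,760.26 × 12% = ¥56,611.23.
Line 3 (0466.21.53, Astistan, 452 kg, ¥38,307.00):
Base rate for 0466.21.53 is 14.5% + ¥0.41/kg.
Origin Astistan qualifies under the Karica–Astistan agreement and 0466.21.53 is covered: preferential rate Free applies instead.
The additional-duty order on 0466.21.53 targets Drenania, not Astistan; it does not apply.
Duty = ¥38,307.00 × 0% = ¥0.00.
Total = ¥20,465.84 + ¥56,611.23 + ¥0.00 = ¥77,077.07.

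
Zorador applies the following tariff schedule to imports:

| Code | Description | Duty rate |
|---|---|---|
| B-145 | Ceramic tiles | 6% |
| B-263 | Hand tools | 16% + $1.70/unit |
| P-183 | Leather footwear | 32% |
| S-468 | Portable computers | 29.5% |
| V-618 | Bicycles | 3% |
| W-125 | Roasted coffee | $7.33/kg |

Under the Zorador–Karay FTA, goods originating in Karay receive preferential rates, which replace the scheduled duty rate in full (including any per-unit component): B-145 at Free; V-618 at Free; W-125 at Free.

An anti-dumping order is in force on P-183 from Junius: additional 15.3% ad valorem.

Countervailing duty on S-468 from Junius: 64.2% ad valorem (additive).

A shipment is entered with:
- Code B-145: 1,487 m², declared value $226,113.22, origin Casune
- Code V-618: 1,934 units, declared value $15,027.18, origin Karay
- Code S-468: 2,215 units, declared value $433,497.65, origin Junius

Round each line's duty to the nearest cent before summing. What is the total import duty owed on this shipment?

$419,754.09

Line 1 (B-145, Casune, 1,487 m², $226,113.22):
Base rate for B-145 is 6%.
B-145 has an FTA preferential rate, but origin Casune is not Karay; base rate stands.
Duty = $226,113.22 × 6% = $13,566.79.
Line 2 (V-618, Karay, 1,934 units, $15,027.18):
Base rate for V-618 is 3%.
Origin Karay qualifies under the Zorador–Karay agreement and V-618 is covered: preferential rate Free applies instead.
Duty = $15,027.18 × 0% = $0.00.
Line 3 (S-468, Junius, 2,215 units, $433,497.65):
Base rate for S-468 is 29.5%.
Additional duty on S-468 from Junius: +64.2%. Applied ad valorem rate: 29.5% + 64.2% = 93.7%.
Duty = $433,497.65 × 93.7% = $406,187.30.
Total = $13,566.79 + $0.00 + $406,187.30 = $419,754.09.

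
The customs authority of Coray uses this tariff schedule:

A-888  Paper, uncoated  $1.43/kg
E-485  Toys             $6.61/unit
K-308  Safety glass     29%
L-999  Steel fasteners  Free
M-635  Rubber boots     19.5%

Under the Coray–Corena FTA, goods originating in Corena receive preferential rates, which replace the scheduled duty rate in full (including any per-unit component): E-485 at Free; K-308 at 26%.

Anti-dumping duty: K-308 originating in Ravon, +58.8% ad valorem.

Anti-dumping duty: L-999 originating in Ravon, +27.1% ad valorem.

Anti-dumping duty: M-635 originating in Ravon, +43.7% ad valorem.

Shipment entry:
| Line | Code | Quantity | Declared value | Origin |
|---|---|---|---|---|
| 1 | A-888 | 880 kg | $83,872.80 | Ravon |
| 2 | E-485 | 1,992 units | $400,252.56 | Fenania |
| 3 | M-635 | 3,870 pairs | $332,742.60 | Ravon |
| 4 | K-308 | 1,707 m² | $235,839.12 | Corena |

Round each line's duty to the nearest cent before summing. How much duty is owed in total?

Line 1 (A-888, Ravon, 880 kg, $83,872.80):
Base rate for A-888 is $1.43/kg.
Duty = 880 × $1.43 = $1,258.40.
Line 2 (E-485, Fenania, 1,992 units, $400,252.56):
Base rate for E-485 is $6.61/unit.
E-485 has an FTA preferential rate, but origin Fenania is not Corena; base rate stands.
Duty = 1,992 × $6.61 = $13,167.12.
Line 3 (M-635, Ravon, 3,870 pairs, $332,742.60):
Base rate for M-635 is 19.5%.
Additional duty on M-635 from Ravon: +43.7%. Applied ad valorem rate: 19.5% + 43.7% = 63.2%.
Duty = $332,742.60 × 63.2% = $210,293.32.
Line 4 (K-308, Corena, 1,707 m², $235,839.12):
Base rate for K-308 is 29%.
Origin Corena qualifies under the Coray–Corena agreement and K-308 is covered: preferential rate 26% applies instead.
The additional-duty order on K-308 targets Ravon, not Corena; it does not apply.
Duty = $235,839.12 × 26% = $61,318.17.
Total = $1,258.40 + $13,167.12 + $210,293.32 + $61,318.17 = $286,037.01.

$286,037.01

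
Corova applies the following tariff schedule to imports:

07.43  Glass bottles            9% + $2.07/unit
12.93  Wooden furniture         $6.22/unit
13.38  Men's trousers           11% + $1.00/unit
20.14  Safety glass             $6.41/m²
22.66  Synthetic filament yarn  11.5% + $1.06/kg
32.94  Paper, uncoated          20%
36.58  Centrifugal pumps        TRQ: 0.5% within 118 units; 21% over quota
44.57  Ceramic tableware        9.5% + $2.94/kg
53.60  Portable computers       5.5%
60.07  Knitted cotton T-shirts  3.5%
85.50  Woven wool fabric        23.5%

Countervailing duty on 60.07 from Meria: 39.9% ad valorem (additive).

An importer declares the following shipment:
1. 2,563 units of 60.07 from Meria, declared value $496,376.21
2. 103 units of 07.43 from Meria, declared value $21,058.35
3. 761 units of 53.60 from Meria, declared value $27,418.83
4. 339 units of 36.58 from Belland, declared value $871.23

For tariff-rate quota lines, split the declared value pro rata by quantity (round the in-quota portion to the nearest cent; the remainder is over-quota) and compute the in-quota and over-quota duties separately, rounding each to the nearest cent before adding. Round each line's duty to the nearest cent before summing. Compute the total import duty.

$219,164.57

Line 1 (60.07, Meria, 2,563 units, $496,376.21):
Base rate for 60.07 is 3.5%.
Additional duty on 60.07 from Meria: +39.9%. Applied ad valorem rate: 3.5% + 39.9% = 43.4%.
Duty = $496,376.21 × 43.4% = $215,427.28.
Line 2 (07.43, Meria, 103 units, $21,058.35):
Base rate for 07.43 is 9% + $2.07/unit.
Duty = $21,058.35 × 9% + 103 × $2.07 = $2,108.46.
Line 3 (53.60, Meria, 761 units, $27,418.83):
Base rate for 53.60 is 5.5%.
Duty = $27,418.83 × 5.5% = $1,508.04.
Line 4 (36.58, Belland, 339 units, $871.23):
Code 36.58 is under a tariff-rate quota (threshold 118 units). In-quota: 118 units at 0.5%; over-quota: 221 units at 21%.
Pro-rata value split: in-quota = $871.23 × 118/339 = $303.26; over-quota = $871.23 − $303.26 = $567.97.
In-quota duty = $303.26 × 0.5% = $1.52. Over-quota duty = $567.97 × 21% = $119.27.
Line duty = $1.52 + $119.27 = $120.79.
Total = $215,427.28 + $2,108.46 + $1,508.04 + $120.79 = $219,164.57.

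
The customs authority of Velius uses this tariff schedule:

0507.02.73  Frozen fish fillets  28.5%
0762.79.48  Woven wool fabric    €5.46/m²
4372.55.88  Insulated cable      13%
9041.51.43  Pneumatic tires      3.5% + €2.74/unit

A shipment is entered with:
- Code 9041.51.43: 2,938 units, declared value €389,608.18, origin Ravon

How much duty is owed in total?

Line 1 (9041.51.43, Ravon, 2,938 units, €389,608.18):
Base rate for 9041.51.43 is 3.5% + €2.74/unit.
Duty = €389,608.18 × 3.5% + 2,938 × €2.74 = €21,686.41.

€21,686.41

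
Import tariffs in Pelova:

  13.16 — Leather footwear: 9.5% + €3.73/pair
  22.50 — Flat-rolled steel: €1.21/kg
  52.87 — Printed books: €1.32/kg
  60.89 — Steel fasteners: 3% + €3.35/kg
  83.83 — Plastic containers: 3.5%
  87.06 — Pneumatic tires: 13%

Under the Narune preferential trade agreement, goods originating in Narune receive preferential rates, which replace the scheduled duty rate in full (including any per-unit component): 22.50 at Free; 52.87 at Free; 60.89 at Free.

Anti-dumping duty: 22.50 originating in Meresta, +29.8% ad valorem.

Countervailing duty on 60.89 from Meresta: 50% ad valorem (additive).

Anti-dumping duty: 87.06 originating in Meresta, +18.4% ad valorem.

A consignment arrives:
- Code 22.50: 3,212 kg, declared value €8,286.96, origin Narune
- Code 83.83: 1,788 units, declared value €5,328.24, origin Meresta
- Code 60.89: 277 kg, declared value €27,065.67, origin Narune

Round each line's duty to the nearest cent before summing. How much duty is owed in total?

Line 1 (22.50, Narune, 3,212 kg, €8,286.96):
Base rate for 22.50 is €1.21/kg.
Origin Narune qualifies under the Pelova–Narune agreement and 22.50 is covered: preferential rate Free applies instead.
The additional-duty order on 22.50 targets Meresta, not Narune; it does not apply.
Duty = €8,286.96 × 0% = €0.00.
Line 2 (83.83, Meresta, 1,788 units, €5,328.24):
Base rate for 83.83 is 3.5%.
Duty = €5,328.24 × 3.5% = €186.49.
Line 3 (60.89, Narune, 277 kg, €27,065.67):
Base rate for 60.89 is 3% + €3.35/kg.
Origin Narune qualifies under the Pelova–Narune agreement and 60.89 is covered: preferential rate Free applies instead.
The additional-duty order on 60.89 targets Meresta, not Narune; it does not apply.
Duty = €27,065.67 × 0% = €0.00.
Total = €0.00 + €186.49 + €0.00 = €186.49.

€186.49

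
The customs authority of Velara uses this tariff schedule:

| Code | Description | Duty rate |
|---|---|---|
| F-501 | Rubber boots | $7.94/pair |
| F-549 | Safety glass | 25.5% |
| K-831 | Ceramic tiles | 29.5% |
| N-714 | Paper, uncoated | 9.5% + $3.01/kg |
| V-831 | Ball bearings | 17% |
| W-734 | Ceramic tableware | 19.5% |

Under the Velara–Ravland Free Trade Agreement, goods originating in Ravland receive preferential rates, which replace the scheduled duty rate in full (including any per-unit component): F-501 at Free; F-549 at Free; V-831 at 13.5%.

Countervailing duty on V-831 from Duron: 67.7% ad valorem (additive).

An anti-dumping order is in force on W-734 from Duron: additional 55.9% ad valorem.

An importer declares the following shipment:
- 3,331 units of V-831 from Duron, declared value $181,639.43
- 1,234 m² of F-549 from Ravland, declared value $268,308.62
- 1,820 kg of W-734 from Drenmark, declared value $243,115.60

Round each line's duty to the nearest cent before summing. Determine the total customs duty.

Line 1 (V-831, Duron, 3,331 units, $181,639.43):
Base rate for V-831 is 17%.
V-831 has an FTA preferential rate, but origin Duron is not Ravland; base rate stands.
Additional duty on V-831 from Duron: +67.7%. Applied ad valorem rate: 17% + 67.7% = 84.7%.
Duty = $181,639.43 × 84.7% = $153,848.60.
Line 2 (F-549, Ravland, 1,234 m², $268,308.62):
Base rate for F-549 is 25.5%.
Origin Ravland qualifies under the Velara–Ravland agreement and F-549 is covered: preferential rate Free applies instead.
Duty = $268,308.62 × 0% = $0.00.
Line 3 (W-734, Drenmark, 1,820 kg, $243,115.60):
Base rate for W-734 is 19.5%.
The additional-duty order on W-734 targets Duron, not Drenmark; it does not apply.
Duty = $243,115.60 × 19.5% = $47,407.54.
Total = $153,848.60 + $0.00 + $47,407.54 = $201,256.14.

$201,256.14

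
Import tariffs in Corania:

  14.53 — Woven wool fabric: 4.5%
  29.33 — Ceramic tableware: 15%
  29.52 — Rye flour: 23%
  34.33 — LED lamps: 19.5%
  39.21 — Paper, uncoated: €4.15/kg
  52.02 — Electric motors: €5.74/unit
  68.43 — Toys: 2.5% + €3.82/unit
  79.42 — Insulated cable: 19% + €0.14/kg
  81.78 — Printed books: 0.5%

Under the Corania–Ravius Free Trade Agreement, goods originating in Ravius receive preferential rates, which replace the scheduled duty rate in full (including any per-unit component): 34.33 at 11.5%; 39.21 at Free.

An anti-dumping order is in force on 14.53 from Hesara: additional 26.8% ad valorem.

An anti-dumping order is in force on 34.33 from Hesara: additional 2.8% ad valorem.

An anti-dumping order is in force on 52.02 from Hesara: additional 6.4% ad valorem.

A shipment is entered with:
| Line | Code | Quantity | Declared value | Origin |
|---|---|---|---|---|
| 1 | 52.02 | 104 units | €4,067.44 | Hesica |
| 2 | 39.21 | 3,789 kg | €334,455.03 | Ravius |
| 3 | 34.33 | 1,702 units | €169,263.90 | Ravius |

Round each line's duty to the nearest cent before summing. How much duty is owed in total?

€20,062.31

Line 1 (52.02, Hesica, 104 units, €4,067.44):
Base rate for 52.02 is €5.74/unit.
The additional-duty order on 52.02 targets Hesara, not Hesica; it does not apply.
Duty = 104 × €5.74 = €596.96.
Line 2 (39.21, Ravius, 3,789 kg, €334,455.03):
Base rate for 39.21 is €4.15/kg.
Origin Ravius qualifies under the Corania–Ravius agreement and 39.21 is covered: preferential rate Free applies instead.
Duty = €334,455.03 × 0% = €0.00.
Line 3 (34.33, Ravius, 1,702 units, €169,263.90):
Base rate for 34.33 is 19.5%.
Origin Ravius qualifies under the Corania–Ravius agreement and 34.33 is covered: preferential rate 11.5% applies instead.
The additional-duty order on 34.33 targets Hesara, not Ravius; it does not apply.
Duty = €169,263.90 × 11.5% = €19,465.35.
Total = €596.96 + €0.00 + €19,465.35 = €20,062.31.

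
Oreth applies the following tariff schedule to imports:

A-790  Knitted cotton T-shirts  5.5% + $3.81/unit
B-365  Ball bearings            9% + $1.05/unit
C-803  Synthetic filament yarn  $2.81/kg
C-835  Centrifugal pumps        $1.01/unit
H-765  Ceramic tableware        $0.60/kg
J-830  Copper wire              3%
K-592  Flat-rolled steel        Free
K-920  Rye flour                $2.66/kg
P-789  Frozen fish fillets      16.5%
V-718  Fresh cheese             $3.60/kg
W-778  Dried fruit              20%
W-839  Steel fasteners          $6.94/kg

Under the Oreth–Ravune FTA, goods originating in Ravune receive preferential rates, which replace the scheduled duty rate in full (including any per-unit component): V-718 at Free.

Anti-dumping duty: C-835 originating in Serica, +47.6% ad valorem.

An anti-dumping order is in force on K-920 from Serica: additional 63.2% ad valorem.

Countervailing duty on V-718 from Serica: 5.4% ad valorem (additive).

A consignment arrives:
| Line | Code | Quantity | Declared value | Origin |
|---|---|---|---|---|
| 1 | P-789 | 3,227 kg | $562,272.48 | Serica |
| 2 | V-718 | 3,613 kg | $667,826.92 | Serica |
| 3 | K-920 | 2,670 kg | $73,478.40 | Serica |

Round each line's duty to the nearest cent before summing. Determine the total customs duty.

$195,384.96

Line 1 (P-789, Serica, 3,227 kg, $562,272.48):
Base rate for P-789 is 16.5%.
Duty = $562,272.48 × 16.5% = $92,774.96.
Line 2 (V-718, Serica, 3,613 kg, $667,826.92):
Base rate for V-718 is $3.60/kg.
V-718 has an FTA preferential rate, but origin Serica is not Ravune; base rate stands.
Additional duty on V-718 from Serica: +5.4% ad valorem. Applied ad valorem rate = 5.4%.
Duty = $667,826.92 × 5.4% + 3,613 × $3.60 = $49,069.45.
Line 3 (K-920, Serica, 2,670 kg, $73,478.40):
Base rate for K-920 is $2.66/kg.
Additional duty on K-920 from Serica: +63.2% ad valorem. Applied ad valorem rate = 63.2%.
Duty = $73,478.40 × 63.2% + 2,670 × $2.66 = $53,540.55.
Total = $92,774.96 + $49,069.45 + $53,540.55 = $195,384.96.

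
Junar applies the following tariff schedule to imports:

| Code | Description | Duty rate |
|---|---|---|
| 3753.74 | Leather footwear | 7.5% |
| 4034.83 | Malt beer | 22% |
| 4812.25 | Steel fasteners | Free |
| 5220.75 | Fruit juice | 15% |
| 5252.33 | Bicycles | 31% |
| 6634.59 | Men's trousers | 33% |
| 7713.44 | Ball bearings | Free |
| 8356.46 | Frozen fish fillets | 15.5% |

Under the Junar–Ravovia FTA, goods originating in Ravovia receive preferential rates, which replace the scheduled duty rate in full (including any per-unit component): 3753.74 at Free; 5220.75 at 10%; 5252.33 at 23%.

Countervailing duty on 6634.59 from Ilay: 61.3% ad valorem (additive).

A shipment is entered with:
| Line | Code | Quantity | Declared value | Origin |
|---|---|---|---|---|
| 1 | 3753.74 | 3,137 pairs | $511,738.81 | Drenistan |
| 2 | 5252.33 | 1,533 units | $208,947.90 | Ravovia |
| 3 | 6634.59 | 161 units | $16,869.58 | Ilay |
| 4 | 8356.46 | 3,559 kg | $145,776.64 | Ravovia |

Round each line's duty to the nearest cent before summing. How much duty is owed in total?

Line 1 (3753.74, Drenistan, 3,137 pairs, $511,738.81):
Base rate for 3753.74 is 7.5%.
3753.74 has an FTA preferential rate, but origin Drenistan is not Ravovia; base rate stands.
Duty = $511,738.81 × 7.5% = $38,380.41.
Line 2 (5252.33, Ravovia, 1,533 units, $208,947.90):
Base rate for 5252.33 is 31%.
Origin Ravovia qualifies under the Junar–Ravovia agreement and 5252.33 is covered: preferential rate 23% applies instead.
Duty = $208,947.90 × 23% = $48,058.02.
Line 3 (6634.59, Ilay, 161 units, $16,869.58):
Base rate for 6634.59 is 33%.
Additional duty on 6634.59 from Ilay: +61.3%. Applied ad valorem rate: 33% + 61.3% = 94.3%.
Duty = $16,869.58 × 94.3% = $15,908.01.
Line 4 (8356.46, Ravovia, 3,559 kg, $145,776.64):
Base rate for 8356.46 is 15.5%.
Origin Ravovia is the FTA partner but 8356.46 is not on the preference list; base rate stands.
Duty = $145,776.64 × 15.5% = $22,595.38.
Total = $38,380.41 + $48,058.02 + $15,908.01 + $22,595.38 = $124,941.82.

$124,941.82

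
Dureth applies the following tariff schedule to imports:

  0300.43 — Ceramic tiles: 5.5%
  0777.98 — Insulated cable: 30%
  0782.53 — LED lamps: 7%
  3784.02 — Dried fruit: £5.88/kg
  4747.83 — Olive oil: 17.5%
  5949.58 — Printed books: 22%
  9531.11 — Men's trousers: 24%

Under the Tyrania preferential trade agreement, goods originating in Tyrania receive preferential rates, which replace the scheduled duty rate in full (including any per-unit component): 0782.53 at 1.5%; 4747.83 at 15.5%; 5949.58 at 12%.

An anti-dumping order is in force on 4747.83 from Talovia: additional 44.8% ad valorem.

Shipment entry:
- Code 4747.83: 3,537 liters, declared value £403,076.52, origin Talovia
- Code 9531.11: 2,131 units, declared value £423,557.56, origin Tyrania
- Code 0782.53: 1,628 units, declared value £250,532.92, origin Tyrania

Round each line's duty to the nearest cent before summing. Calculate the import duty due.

Line 1 (4747.83, Talovia, 3,537 liters, £403,076.52):
Base rate for 4747.83 is 17.5%.
4747.83 has an FTA preferential rate, but origin Talovia is not Tyrania; base rate stands.
Additional duty on 4747.83 from Talovia: +44.8%. Applied ad valorem rate: 17.5% + 44.8% = 62.3%.
Duty = £403,076.52 × 62.3% = £251,116.67.
Line 2 (9531.11, Tyrania, 2,131 units, £423,557.56):
Base rate for 9531.11 is 24%.
Origin Tyrania is the FTA partner but 9531.11 is not on the preference list; base rate stands.
Duty = £423,557.56 × 24% = £101,653.81.
Line 3 (0782.53, Tyrania, 1,628 units, £250,532.92):
Base rate for 0782.53 is 7%.
Origin Tyrania qualifies under the Dureth–Tyrania agreement and 0782.53 is covered: preferential rate 1.5% applies instead.
Duty = £250,532.92 × 1.5% = £3,757.99.
Total = £251,116.67 + £101,653.81 + £3,757.99 = £356,528.47.

£356,528.47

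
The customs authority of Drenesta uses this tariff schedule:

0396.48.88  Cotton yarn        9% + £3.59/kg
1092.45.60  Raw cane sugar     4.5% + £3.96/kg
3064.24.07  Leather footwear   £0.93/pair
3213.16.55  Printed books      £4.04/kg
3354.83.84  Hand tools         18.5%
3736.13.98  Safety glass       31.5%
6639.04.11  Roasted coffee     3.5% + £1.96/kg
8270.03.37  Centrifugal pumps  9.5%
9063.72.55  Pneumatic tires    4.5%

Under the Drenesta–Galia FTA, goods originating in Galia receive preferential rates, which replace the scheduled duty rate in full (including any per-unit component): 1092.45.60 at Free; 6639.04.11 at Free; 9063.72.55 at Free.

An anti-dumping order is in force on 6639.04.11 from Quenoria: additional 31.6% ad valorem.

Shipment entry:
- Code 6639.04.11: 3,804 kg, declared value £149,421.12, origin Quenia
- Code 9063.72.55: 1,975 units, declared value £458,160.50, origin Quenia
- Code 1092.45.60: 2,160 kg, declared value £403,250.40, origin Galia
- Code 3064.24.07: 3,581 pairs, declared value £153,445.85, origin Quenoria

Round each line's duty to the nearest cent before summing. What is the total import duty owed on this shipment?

£36,633.13

Line 1 (6639.04.11, Quenia, 3,804 kg, £149,421.12):
Base rate for 6639.04.11 is 3.5% + £1.96/kg.
6639.04.11 has an FTA preferential rate, but origin Quenia is not Galia; base rate stands.
The additional-duty order on 6639.04.11 targets Quenoria, not Quenia; it does not apply.
Duty = £149,421.12 × 3.5% + 3,804 × £1.96 = £12,685.58.
Line 2 (9063.72.55, Quenia, 1,975 units, £458,160.50):
Base rate for 9063.72.55 is 4.5%.
9063.72.55 has an FTA preferential rate, but origin Quenia is not Galia; base rate stands.
Duty = £458,160.50 × 4.5% = £20,617.22.
Line 3 (1092.45.60, Galia, 2,160 kg, £403,250.40):
Base rate for 1092.45.60 is 4.5% + £3.96/kg.
Origin Galia qualifies under the Drenesta–Galia agreement and 1092.45.60 is covered: preferential rate Free applies instead.
Duty = £403,250.40 × 0% = £0.00.
Line 4 (3064.24.07, Quenoria, 3,581 pairs, £153,445.85):
Base rate for 3064.24.07 is £0.93/pair.
Duty = 3,581 × £0.93 = £3,330.33.
Total = £12,685.58 + £20,617.22 + £0.00 + £3,330.33 = £36,633.13.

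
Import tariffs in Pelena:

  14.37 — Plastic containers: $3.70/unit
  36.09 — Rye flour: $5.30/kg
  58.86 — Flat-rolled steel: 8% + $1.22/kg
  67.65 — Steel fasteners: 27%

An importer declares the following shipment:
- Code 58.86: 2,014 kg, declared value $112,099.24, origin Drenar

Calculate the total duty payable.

$11,425.02

Line 1 (58.86, Drenar, 2,014 kg, $112,099.24):
Base rate for 58.86 is 8% + $1.22/kg.
Duty = $112,099.24 × 8% + 2,014 × $1.22 = $11,425.02.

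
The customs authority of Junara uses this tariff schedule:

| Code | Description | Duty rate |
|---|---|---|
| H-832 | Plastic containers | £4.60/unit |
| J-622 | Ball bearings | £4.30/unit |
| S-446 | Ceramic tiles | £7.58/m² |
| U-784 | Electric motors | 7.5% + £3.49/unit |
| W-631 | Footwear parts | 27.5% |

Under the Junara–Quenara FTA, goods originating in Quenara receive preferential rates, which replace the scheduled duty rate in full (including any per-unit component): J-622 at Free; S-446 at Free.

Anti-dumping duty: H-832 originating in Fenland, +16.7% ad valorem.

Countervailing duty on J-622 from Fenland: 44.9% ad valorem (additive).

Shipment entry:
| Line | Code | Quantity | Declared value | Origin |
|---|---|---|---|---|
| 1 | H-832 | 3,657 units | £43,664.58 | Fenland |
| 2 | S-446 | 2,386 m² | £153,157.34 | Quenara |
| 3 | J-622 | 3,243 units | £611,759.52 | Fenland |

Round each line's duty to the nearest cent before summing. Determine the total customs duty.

Line 1 (H-832, Fenland, 3,657 units, £43,664.58):
Base rate for H-832 is £4.60/unit.
Additional duty on H-832 from Fenland: +16.7% ad valorem. Applied ad valorem rate = 16.7%.
Duty = £43,664.58 × 16.7% + 3,657 × £4.60 = £24,114.18.
Line 2 (S-446, Quenara, 2,386 m², £153,157.34):
Base rate for S-446 is £7.58/m².
Origin Quenara qualifies under the Junara–Quenara agreement and S-446 is covered: preferential rate Free applies instead.
Duty = £153,157.34 × 0% = £0.00.
Line 3 (J-622, Fenland, 3,243 units, £611,759.52):
Base rate for J-622 is £4.30/unit.
J-622 has an FTA preferential rate, but origin Fenland is not Quenara; base rate stands.
Additional duty on J-622 from Fenland: +44.9% ad valorem. Applied ad valorem rate = 44.9%.
Duty = £611,759.52 × 44.9% + 3,243 × £4.30 = £288,624.92.
Total = £24,114.18 + £0.00 + £288,624.92 = £312,739.10.

£312,739.10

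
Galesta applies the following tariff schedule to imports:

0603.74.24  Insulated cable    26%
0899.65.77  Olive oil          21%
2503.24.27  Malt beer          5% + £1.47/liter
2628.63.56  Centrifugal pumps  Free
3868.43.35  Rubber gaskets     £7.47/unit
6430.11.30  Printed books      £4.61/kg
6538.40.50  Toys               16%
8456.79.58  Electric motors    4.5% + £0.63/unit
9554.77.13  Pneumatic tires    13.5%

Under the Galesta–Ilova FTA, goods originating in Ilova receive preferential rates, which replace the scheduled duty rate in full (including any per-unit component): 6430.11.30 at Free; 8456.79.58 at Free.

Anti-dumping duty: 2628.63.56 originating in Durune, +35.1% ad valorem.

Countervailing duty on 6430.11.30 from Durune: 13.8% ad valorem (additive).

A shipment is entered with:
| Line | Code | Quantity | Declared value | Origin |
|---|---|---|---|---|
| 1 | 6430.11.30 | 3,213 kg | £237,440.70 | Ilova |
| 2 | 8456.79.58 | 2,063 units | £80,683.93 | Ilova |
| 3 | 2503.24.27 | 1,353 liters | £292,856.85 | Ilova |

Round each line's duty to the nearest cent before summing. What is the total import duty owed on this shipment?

Line 1 (6430.11.30, Ilova, 3,213 kg, £237,440.70):
Base rate for 6430.11.30 is £4.61/kg.
Origin Ilova qualifies under the Galesta–Ilova agreement and 6430.11.30 is covered: preferential rate Free applies instead.
The additional-duty order on 6430.11.30 targets Durune, not Ilova; it does not apply.
Duty = £237,440.70 × 0% = £0.00.
Line 2 (8456.79.58, Ilova, 2,063 units, £80,683.93):
Base rate for 8456.79.58 is 4.5% + £0.63/unit.
Origin Ilova qualifies under the Galesta–Ilova agreement and 8456.79.58 is covered: preferential rate Free applies instead.
Duty = £80,683.93 × 0% = £0.00.
Line 3 (2503.24.27, Ilova, 1,353 liters, £292,856.85):
Base rate for 2503.24.27 is 5% + £1.47/liter.
Origin Ilova is the FTA partner but 2503.24.27 is not on the preference list; base rate stands.
Duty = £292,856.85 × 5% + 1,353 × £1.47 = £16,631.75.
Total = £0.00 + £0.00 + £16,631.75 = £16,631.75.

£16,631.75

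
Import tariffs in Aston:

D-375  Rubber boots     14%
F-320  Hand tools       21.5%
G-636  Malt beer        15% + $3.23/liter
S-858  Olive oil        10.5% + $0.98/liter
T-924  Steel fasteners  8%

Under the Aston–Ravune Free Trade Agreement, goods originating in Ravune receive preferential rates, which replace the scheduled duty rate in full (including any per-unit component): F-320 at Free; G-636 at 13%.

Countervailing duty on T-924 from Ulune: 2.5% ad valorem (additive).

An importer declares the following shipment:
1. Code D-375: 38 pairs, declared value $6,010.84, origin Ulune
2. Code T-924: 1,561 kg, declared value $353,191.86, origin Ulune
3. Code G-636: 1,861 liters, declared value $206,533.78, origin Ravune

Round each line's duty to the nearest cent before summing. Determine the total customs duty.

Line 1 (D-375, Ulune, 38 pairs, $6,010.84):
Base rate for D-375 is 14%.
Duty = $6,010.84 × 14% = $841.52.
Line 2 (T-924, Ulune, 1,561 kg, $353,191.86):
Base rate for T-924 is 8%.
Additional duty on T-924 from Ulune: +2.5%. Applied ad valorem rate: 8% + 2.5% = 10.5%.
Duty = $353,191.86 × 10.5% = $37,085.15.
Line 3 (G-636, Ravune, 1,861 liters, $206,533.78):
Base rate for G-636 is 15% + $3.23/liter.
Origin Ravune qualifies under the Aston–Ravune agreement and G-636 is covered: preferential rate 13% applies instead.
Duty = $206,533.78 × 13% = $26,849.39.
Total = $841.52 + $37,085.15 + $26,849.39 = $64,776.06.

$64,776.06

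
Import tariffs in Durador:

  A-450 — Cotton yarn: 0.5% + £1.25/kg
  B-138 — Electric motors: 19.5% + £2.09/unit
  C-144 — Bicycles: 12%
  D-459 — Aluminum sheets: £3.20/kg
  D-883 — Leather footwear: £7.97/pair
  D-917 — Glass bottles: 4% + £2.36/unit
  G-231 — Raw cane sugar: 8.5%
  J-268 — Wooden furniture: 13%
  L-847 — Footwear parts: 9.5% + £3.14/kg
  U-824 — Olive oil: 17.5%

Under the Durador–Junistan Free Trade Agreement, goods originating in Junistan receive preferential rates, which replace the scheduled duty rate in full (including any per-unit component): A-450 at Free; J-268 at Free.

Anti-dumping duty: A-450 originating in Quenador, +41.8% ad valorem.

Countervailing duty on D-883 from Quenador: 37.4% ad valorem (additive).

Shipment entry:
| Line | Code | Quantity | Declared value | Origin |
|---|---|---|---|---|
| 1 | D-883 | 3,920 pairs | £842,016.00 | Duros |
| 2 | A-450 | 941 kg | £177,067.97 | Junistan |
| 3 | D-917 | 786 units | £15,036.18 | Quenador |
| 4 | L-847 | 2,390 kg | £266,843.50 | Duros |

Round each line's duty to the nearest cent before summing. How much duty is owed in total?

Line 1 (D-883, Duros, 3,920 pairs, £842,016.00):
Base rate for D-883 is £7.97/pair.
The additional-duty order on D-883 targets Quenador, not Duros; it does not apply.
Duty = 3,920 × £7.97 = £31,242.40.
Line 2 (A-450, Junistan, 941 kg, £177,067.97):
Base rate for A-450 is 0.5% + £1.25/kg.
Origin Junistan qualifies under the Durador–Junistan agreement and A-450 is covered: preferential rate Free applies instead.
The additional-duty order on A-450 targets Quenador, not Junistan; it does not apply.
Duty = £177,067.97 × 0% = £0.00.
Line 3 (D-917, Quenador, 786 units, £15,036.18):
Base rate for D-917 is 4% + £2.36/unit.
Duty = £15,036.18 × 4% + 786 × £2.36 = £2,456.41.
Line 4 (L-847, Duros, 2,390 kg, £266,843.50):
Base rate for L-847 is 9.5% + £3.14/kg.
Duty = £266,843.50 × 9.5% + 2,390 × £3.14 = £32,854.73.
Total = £31,242.40 + £0.00 + £2,456.41 + £32,854.73 = £66,553.54.

£66,553.54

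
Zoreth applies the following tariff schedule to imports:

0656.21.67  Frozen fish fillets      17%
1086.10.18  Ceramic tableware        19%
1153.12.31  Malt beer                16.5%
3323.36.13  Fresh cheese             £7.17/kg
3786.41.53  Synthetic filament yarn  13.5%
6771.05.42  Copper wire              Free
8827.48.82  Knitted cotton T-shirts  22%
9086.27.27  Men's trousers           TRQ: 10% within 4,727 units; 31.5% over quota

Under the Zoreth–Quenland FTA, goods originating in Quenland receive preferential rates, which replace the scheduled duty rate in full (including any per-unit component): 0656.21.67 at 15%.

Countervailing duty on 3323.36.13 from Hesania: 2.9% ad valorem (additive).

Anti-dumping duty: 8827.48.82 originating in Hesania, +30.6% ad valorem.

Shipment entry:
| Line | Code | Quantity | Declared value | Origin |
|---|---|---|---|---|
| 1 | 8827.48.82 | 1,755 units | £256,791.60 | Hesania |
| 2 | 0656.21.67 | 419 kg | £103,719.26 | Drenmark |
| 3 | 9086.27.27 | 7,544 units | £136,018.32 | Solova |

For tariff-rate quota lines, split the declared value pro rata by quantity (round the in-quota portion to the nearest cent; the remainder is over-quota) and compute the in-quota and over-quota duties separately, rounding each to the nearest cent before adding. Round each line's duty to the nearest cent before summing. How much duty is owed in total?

£177,226.44

Line 1 (8827.48.82, Hesania, 1,755 units, £256,791.60):
Base rate for 8827.48.82 is 22%.
Additional duty on 8827.48.82 from Hesania: +30.6%. Applied ad valorem rate: 22% + 30.6% = 52.6%.
Duty = £256,791.60 × 52.6% = £135,072.38.
Line 2 (0656.21.67, Drenmark, 419 kg, £103,719.26):
Base rate for 0656.21.67 is 17%.
0656.21.67 has an FTA preferential rate, but origin Drenmark is not Quenland; base rate stands.
Duty = £103,719.26 × 17% = £17,632.27.
Line 3 (9086.27.27, Solova, 7,544 units, £136,018.32):
Code 9086.27.27 is under a tariff-rate quota (threshold 4,727 units). In-quota: 4,727 units at 10%; over-quota: 2,817 units at 31.5%.
Pro-rata value split: in-quota = £136,018.32 × 4,727/7,544 = £85,227.81; over-quota = £136,018.32 − £85,227.81 = £50,790.51.
In-quota duty = £85,227.81 × 10% = £8,522.78. Over-quota duty = £50,790.51 × 31.5% = £15,999.01.
Line duty = £8,522.78 + £15,999.01 = £24,521.79.
Total = £135,072.38 + £17,632.27 + £24,521.79 = £177,226.44.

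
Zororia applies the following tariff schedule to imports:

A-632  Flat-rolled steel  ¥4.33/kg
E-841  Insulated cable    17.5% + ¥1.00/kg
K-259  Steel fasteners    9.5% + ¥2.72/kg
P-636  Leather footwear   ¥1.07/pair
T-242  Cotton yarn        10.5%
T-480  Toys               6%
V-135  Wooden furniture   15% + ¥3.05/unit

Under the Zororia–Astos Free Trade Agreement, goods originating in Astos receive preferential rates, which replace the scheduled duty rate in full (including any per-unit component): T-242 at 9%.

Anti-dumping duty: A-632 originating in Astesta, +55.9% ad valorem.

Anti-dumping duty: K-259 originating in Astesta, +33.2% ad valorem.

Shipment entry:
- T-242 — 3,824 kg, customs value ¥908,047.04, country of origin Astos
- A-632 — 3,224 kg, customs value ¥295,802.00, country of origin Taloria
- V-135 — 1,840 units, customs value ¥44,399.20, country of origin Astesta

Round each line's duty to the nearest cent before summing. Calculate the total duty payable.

Line 1 (T-242, Astos, 3,824 kg, ¥908,047.04):
Base rate for T-242 is 10.5%.
Origin Astos qualifies under the Zororia–Astos agreement and T-242 is covered: preferential rate 9% applies instead.
Duty = ¥908,047.04 × 9% = ¥81,724.23.
Line 2 (A-632, Taloria, 3,224 kg, ¥295,802.00):
Base rate for A-632 is ¥4.33/kg.
The additional-duty order on A-632 targets Astesta, not Taloria; it does not apply.
Duty = 3,224 × ¥4.33 = ¥13,959.92.
Line 3 (V-135, Astesta, 1,840 units, ¥44,399.20):
Base rate for V-135 is 15% + ¥3.05/unit.
Duty = ¥44,399.20 × 15% + 1,840 × ¥3.05 = ¥12,271.88.
Total = ¥81,724.23 + ¥13,959.92 + ¥12,271.88 = ¥107,956.03.

¥107,956.03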